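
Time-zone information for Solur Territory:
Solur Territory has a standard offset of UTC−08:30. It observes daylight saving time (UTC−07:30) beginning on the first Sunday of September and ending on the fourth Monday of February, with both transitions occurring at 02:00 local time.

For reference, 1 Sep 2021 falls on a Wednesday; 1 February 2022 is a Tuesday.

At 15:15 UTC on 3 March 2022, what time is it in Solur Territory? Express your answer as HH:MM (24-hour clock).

06:45

1 September 2021 is a Wednesday, so the first Sunday is September 5.
1 February 2022 is a Tuesday, so the first Monday is February 7 and the fourth is February 28.
At the standard offset (UTC−08:30), 15:15 UTC − 8h30m = 06:45 Solur Territory standard time.
The standard-time date in Solur Territory, 3 March 2022, is outside the daylight-saving period (5 September 2021 – 28 February 2022), so Solur Territory is on standard time, UTC−08:30.
15:15 UTC − 8h30m = 06:45 local.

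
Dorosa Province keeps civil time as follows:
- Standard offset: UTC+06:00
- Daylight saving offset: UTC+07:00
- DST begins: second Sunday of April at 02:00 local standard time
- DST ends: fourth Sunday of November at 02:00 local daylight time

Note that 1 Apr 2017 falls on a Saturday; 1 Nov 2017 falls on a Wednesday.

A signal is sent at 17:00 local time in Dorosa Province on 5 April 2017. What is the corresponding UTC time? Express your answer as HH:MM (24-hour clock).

11:00

1 April 2017 is a Saturday, so the first Sunday is April 2 and the second is April 9.
1 November 2017 is a Wednesday, so the first Sunday is November 5 and the fourth is November 26.
5 April 2017 does not fall between 9 April and 26 November, so daylight saving is not in effect and Dorosa Province is at UTC+06:00.
17:00 local − 6h = 11:00 UTC.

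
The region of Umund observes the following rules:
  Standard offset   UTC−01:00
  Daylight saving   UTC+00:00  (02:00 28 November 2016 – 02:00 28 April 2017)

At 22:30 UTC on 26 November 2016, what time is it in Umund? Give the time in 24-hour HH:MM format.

21:30

At the standard offset (UTC−01:00), 22:30 UTC − 1h = 21:30 Umund standard time.
Daylight saving runs 28 November 2016 – 28 April 2017; the standard-time date in Umund, 26 November 2016, is outside that window, so Umund is on standard time at UTC−01:00.
22:30 UTC − 1h = 21:30 local.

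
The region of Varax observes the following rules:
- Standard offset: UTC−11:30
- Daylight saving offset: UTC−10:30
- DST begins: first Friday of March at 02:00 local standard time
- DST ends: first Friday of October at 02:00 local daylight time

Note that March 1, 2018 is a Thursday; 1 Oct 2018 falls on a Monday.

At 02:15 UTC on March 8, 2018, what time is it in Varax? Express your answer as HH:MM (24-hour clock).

1 March 2018 is a Thursday, so the first Friday is March 2.
1 October 2018 is a Monday, so the first Friday is October 5.
At the standard offset (UTC−11:30), 02:15 UTC − 11h30m = 14:45 Varax standard time (rolling into the previous day, 7 March 2018).
The standard-time date in Varax, March 7, 2018, falls between 2 March and 5 October, so daylight saving is in effect and Varax is at UTC−10:30.
02:15 UTC − 10h30m = 15:45 local (rolling into the previous day, 7 March 2018).

15:45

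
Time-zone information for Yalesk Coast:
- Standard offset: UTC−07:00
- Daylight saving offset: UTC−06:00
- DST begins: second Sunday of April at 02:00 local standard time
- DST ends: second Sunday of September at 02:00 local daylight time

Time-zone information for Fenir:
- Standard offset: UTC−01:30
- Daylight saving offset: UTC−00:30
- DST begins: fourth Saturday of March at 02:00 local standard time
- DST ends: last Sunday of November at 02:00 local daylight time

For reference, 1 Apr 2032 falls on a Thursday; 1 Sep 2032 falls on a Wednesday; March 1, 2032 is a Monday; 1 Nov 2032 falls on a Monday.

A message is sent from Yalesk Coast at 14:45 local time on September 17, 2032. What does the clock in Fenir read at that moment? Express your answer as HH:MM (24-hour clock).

1 April 2032 is a Thursday, so the first Sunday is April 4 and the second is April 11.
1 September 2032 is a Wednesday, so the first Sunday is September 5 and the second is September 12.
September 17, 2032 is outside the daylight-saving period (11 April – 12 September), so Yalesk Coast is on standard time, UTC−07:00.
14:45 Yalesk Coast + 7h = 21:45 UTC.
1 March 2032 is a Monday, so the first Saturday is March 6 and the fourth is March 27.
1 November 2032 is a Monday, so Sundays fall on 7, 14, 21, 28; the last is November 28.
At the standard offset (UTC−01:30), 21:45 UTC − 1h30m = 20:15 Fenir standard time.
The standard-time date in Fenir, September 17, 2032, falls between 27 March and 28 November, so daylight saving is in effect and Fenir is at UTC−00:30.
21:45 UTC − 0h30m = 21:15 Fenir.

21:15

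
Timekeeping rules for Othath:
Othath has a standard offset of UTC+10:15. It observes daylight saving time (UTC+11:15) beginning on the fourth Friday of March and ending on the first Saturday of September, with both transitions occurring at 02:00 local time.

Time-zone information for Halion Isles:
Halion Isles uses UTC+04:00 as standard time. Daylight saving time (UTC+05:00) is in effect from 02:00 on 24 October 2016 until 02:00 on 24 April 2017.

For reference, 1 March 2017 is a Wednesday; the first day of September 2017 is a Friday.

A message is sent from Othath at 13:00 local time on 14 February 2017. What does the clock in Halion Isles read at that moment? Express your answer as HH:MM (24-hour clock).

07:45

1 March 2017 is a Wednesday, so the first Friday is March 3 and the fourth is March 24.
1 September 2017 is a Friday, so the first Saturday is September 2.
14 February 2017 does not fall between 24 March and 2 September, so daylight saving is not in effect and Othath is at UTC+10:15.
13:00 Othath − 10h15m = 02:45 UTC.
At the standard offset (UTC+04:00), 02:45 UTC + 4h = 06:45 Halion Isles standard time.
The standard-time date in Halion Isles, 14 February 2017, lies within the daylight-saving period (24 October 2016 – 24 April 2017), so Halion Isles is on daylight time, UTC+05:00.
02:45 UTC + 5h = 07:45 Halion Isles.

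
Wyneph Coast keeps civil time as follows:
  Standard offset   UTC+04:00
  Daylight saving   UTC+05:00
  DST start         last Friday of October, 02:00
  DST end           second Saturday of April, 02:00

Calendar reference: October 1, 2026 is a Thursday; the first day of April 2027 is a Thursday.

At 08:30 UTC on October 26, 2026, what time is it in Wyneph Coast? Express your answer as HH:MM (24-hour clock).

1 October 2026 is a Thursday, so Fridays fall on 2, 9, 16, 23, 30; the last is October 30.
1 April 2027 is a Thursday, so the first Saturday is April 3 and the second is April 10.
At the standard offset (UTC+04:00), 08:30 UTC + 4h = 12:30 Wyneph Coast standard time.
Daylight saving runs 30 October 2026 – 10 April 2027; the standard-time date in Wyneph Coast, October 26, 2026, is outside that window, so Wyneph Coast is on standard time at UTC+04:00.
08:30 UTC + 4h = 12:30 local.

12:30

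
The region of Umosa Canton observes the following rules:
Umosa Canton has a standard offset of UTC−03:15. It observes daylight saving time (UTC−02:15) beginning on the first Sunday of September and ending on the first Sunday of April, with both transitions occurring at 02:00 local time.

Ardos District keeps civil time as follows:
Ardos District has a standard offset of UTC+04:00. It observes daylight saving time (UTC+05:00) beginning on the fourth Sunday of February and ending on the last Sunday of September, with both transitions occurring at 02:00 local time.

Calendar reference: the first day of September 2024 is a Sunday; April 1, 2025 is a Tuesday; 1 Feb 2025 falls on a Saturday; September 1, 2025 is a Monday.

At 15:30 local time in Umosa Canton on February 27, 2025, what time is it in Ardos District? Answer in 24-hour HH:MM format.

1 September 2024 is a Sunday, so the first Sunday is September 1.
1 April 2025 is a Tuesday, so the first Sunday is April 6.
Daylight saving runs 1 September 2024 – 6 April 2025; February 27, 2025 is inside that window, so Umosa Canton is at UTC−02:15.
15:30 Umosa Canton + 2h15m = 17:45 UTC.
1 February 2025 is a Saturday, so the first Sunday is February 2 and the fourth is February 23.
1 September 2025 is a Monday, so Sundays fall on 7, 14, 21, 28; the last is September 28.
At the standard offset (UTC+04:00), 17:45 UTC + 4h = 21:45 Ardos District standard time.
Daylight saving runs 23 February – 28 September; the standard-time date in Ardos District, February 27, 2025, is inside that window, so Ardos District is at UTC+05:00.
17:45 UTC + 5h = 22:45 Ardos District.

22:45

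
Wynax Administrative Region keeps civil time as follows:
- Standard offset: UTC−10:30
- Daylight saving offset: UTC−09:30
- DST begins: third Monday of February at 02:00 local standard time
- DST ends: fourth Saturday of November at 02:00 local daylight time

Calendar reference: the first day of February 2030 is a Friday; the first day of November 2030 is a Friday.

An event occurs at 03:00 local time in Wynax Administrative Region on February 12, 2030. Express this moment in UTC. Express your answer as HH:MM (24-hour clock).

1 February 2030 is a Friday, so the first Monday is February 4 and the third is February 18.
1 November 2030 is a Friday, so the first Saturday is November 2 and the fourth is November 23.
February 12, 2030 does not fall between 18 February and 23 November, so daylight saving is not in effect and Wynax Administrative Region is at UTC−10:30.
03:00 local + 10h30m = 13:30 UTC.

13:30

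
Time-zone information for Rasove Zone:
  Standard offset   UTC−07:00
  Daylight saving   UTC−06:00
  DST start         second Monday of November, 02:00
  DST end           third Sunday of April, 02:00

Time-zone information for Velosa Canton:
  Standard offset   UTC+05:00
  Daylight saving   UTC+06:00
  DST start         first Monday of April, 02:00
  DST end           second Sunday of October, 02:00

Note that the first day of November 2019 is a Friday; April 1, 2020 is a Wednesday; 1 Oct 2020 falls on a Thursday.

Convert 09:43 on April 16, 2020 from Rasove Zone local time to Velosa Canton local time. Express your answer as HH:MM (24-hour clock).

21:43

1 November 2019 is a Friday, so the first Monday is November 4 and the second is November 11.
1 April 2020 is a Wednesday, so the first Sunday is April 5 and the third is April 19.
April 16, 2020 lies within the daylight-saving period (11 November 2019 – 19 April 2020), so Rasove Zone is on daylight time, UTC−06:00.
09:43 Rasove Zone + 6h = 15:43 UTC.
1 April 2020 is a Wednesday, so the first Monday is April 6.
1 October 2020 is a Thursday, so the first Sunday is October 4 and the second is October 11.
At the standard offset (UTC+05:00), 15:43 UTC + 5h = 20:43 Velosa Canton standard time.
The standard-time date in Velosa Canton, April 16, 2020, falls between 6 April and 11 October, so daylight saving is in effect and Velosa Canton is at UTC+06:00.
15:43 UTC + 6h = 21:43 Velosa Canton.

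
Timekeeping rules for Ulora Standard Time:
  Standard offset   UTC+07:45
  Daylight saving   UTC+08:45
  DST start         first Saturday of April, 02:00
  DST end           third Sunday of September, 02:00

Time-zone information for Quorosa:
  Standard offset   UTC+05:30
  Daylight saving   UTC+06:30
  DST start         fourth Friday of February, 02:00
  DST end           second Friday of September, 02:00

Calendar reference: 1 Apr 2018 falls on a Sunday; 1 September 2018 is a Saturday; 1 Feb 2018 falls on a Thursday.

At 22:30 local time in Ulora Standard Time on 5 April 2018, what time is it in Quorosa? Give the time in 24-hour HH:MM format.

1 April 2018 is a Sunday, so the first Saturday is April 7.
1 September 2018 is a Saturday, so the first Sunday is September 2 and the third is September 16.
5 April 2018 is outside the daylight-saving period (7 April – 16 September), so Ulora Standard Time is on standard time, UTC+07:45.
22:30 Ulora Standard Time − 7h45m = 14:45 UTC.
1 February 2018 is a Thursday, so the first Friday is February 2 and the fourth is February 23.
1 September 2018 is a Saturday, so the first Friday is September 7 and the second is September 14.
At the standard offset (UTC+05:30), 14:45 UTC + 5h30m = 20:15 Quorosa standard time.
The standard-time date in Quorosa, 5 April 2018, falls between 23 February and 14 September, so daylight saving is in effect and Quorosa is at UTC+06:30.
14:45 UTC + 6h30m = 21:15 Quorosa.

21:15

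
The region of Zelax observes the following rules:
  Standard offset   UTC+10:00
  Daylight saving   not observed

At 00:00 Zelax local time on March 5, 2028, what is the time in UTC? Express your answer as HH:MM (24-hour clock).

Zelax has no daylight saving, so its offset is UTC+10:00 year-round.
00:00 local − 10h = 14:00 UTC (rolling into the previous day, 4 March 2028).

14:00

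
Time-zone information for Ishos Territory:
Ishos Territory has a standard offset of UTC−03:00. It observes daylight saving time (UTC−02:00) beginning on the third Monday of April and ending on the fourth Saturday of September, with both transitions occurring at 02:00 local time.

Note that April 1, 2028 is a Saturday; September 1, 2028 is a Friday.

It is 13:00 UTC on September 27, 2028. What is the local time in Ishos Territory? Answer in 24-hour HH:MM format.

10:00

1 April 2028 is a Saturday, so the first Monday is April 3 and the third is April 17.
1 September 2028 is a Friday, so the first Saturday is September 2 and the fourth is September 23.
At the standard offset (UTC−03:00), 13:00 UTC − 3h = 10:00 Ishos Territory standard time.
The standard-time date in Ishos Territory, September 27, 2028, is outside the daylight-saving period (17 April – 23 September), so Ishos Territory is on standard time, UTC−03:00.
13:00 UTC − 3h = 10:00 local.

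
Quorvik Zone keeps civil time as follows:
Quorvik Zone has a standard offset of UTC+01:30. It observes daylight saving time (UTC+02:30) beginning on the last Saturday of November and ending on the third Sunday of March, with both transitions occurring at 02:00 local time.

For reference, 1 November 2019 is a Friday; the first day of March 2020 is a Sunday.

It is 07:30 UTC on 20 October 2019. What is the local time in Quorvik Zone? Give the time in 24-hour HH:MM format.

09:00

1 November 2019 is a Friday, so Saturdays fall on 2, 9, 16, 23, 30; the last is November 30.
1 March 2020 is a Sunday, so the first Sunday is March 1 and the third is March 15.
At the standard offset (UTC+01:30), 07:30 UTC + 1h30m = 09:00 Quorvik Zone standard time.
The standard-time date in Quorvik Zone, 20 October 2019, does not fall between 30 November 2019 and 15 March 2020, so daylight saving is not in effect and Quorvik Zone is at UTC+01:30.
07:30 UTC + 1h30m = 09:00 local.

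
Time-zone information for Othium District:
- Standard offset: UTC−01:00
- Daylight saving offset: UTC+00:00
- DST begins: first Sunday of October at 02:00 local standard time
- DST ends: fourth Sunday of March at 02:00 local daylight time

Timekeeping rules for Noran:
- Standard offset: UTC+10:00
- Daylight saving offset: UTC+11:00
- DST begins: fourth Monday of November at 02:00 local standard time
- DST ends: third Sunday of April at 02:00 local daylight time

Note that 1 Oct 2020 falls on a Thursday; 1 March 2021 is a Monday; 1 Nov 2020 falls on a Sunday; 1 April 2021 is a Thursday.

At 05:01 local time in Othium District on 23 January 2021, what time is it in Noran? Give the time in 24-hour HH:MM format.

16:01

1 October 2020 is a Thursday, so the first Sunday is October 4.
1 March 2021 is a Monday, so the first Sunday is March 7 and the fourth is March 28.
23 January 2021 falls between 4 October 2020 and 28 March 2021, so daylight saving is in effect and Othium District is at UTC+00:00.
05:01 Othium District − 0h = 05:01 UTC.
1 November 2020 is a Sunday, so the first Monday is November 2 and the fourth is November 23.
1 April 2021 is a Thursday, so the first Sunday is April 4 and the third is April 18.
At the standard offset (UTC+10:00), 05:01 UTC + 10h = 15:01 Noran standard time.
Daylight saving runs 23 November 2020 – 18 April 2021; the standard-time date in Noran, 23 January 2021, is inside that window, so Noran is at UTC+11:00.
05:01 UTC + 11h = 16:01 Noran.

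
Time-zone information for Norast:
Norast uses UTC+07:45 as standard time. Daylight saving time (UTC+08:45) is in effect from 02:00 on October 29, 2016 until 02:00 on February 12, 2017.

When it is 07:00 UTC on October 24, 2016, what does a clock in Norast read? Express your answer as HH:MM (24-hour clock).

14:45

At the standard offset (UTC+07:45), 07:00 UTC + 7h45m = 14:45 Norast standard time.
The standard-time date in Norast, October 24, 2016, does not fall between 29 October 2016 and 12 February 2017, so daylight saving is not in effect and Norast is at UTC+07:45.
07:00 UTC + 7h45m = 14:45 local.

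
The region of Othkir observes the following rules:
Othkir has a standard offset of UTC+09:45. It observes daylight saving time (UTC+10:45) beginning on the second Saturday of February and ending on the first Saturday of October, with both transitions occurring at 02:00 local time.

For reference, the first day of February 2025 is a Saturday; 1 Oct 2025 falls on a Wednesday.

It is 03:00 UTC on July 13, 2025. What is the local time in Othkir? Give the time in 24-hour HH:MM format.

13:45

1 February 2025 is a Saturday, so the first Saturday is February 1 and the second is February 8.
1 October 2025 is a Wednesday, so the first Saturday is October 4.
At the standard offset (UTC+09:45), 03:00 UTC + 9h45m = 12:45 Othkir standard time.
The standard-time date in Othkir, July 13, 2025, falls between 8 February and 4 October, so daylight saving is in effect and Othkir is at UTC+10:45.
03:00 UTC + 10h45m = 13:45 local.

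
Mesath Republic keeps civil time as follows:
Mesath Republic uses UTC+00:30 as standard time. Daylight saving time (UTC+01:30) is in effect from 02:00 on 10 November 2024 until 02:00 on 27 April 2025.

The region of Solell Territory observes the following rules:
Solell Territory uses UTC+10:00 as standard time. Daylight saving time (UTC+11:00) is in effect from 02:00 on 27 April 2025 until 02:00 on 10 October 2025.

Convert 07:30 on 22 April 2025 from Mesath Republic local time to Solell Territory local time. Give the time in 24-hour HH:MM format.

16:00

22 April 2025 falls between 10 November 2024 and 27 April 2025, so daylight saving is in effect and Mesath Republic is at UTC+01:30.
07:30 Mesath Republic − 1h30m = 06:00 UTC.
At the standard offset (UTC+10:00), 06:00 UTC + 10h = 16:00 Solell Territory standard time.
The standard-time date in Solell Territory, 22 April 2025, is outside the daylight-saving period (27 April – 10 October), so Solell Territory is on standard time, UTC+10:00.
06:00 UTC + 10h = 16:00 Solell Territory.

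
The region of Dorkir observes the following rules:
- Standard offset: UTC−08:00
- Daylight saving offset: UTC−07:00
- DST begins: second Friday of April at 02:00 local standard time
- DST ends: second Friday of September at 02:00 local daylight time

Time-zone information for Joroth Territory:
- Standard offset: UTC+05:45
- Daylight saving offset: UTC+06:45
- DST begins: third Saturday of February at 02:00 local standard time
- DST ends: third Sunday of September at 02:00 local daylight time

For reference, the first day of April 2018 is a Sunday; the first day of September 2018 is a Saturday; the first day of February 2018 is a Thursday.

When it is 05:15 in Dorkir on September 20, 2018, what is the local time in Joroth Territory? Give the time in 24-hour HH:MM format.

1 April 2018 is a Sunday, so the first Friday is April 6 and the second is April 13.
1 September 2018 is a Saturday, so the first Friday is September 7 and the second is September 14.
Daylight saving runs 13 April – 14 September; September 20, 2018 is outside that window, so Dorkir is on standard time at UTC−08:00.
05:15 Dorkir + 8h = 13:15 UTC.
1 February 2018 is a Thursday, so the first Saturday is February 3 and the third is February 17.
1 September 2018 is a Saturday, so the first Sunday is September 2 and the third is September 16.
At the standard offset (UTC+05:45), 13:15 UTC + 5h45m = 19:00 Joroth Territory standard time.
The standard-time date in Joroth Territory, September 20, 2018, does not fall between 17 February and 16 September, so daylight saving is not in effect and Joroth Territory is at UTC+05:45.
13:15 UTC + 5h45m = 19:00 Joroth Territory.

19:00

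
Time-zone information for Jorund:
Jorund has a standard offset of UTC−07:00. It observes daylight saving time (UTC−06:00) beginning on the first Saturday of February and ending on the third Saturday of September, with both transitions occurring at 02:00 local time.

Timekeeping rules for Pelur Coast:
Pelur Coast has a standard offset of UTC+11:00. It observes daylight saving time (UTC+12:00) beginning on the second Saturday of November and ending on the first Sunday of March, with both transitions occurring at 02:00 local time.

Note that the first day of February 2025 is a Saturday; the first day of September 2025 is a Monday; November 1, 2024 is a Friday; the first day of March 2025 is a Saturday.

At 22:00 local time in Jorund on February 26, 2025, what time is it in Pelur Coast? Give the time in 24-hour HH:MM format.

1 February 2025 is a Saturday, so the first Saturday is February 1.
1 September 2025 is a Monday, so the first Saturday is September 6 and the third is September 20.
February 26, 2025 falls between 1 February and 20 September, so daylight saving is in effect and Jorund is at UTC−06:00.
22:00 Jorund + 6h = 04:00 UTC (rolling into the next day, 27 February 2025).
1 November 2024 is a Friday, so the first Saturday is November 2 and the second is November 9.
1 March 2025 is a Saturday, so the first Sunday is March 2.
At the standard offset (UTC+11:00), 04:00 UTC + 11h = 15:00 Pelur Coast standard time.
The standard-time date in Pelur Coast, February 27, 2025, falls between 9 November 2024 and 2 March 2025, so daylight saving is in effect and Pelur Coast is at UTC+12:00.
04:00 UTC + 12h = 16:00 Pelur Coast.

16:00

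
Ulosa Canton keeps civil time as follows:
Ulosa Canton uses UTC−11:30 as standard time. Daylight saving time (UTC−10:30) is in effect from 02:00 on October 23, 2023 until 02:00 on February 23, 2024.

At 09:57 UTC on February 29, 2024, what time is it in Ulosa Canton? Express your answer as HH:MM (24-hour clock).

At the standard offset (UTC−11:30), 09:57 UTC − 11h30m = 22:27 Ulosa Canton standard time (rolling into the previous day, 28 February 2024).
The standard-time date in Ulosa Canton, February 28, 2024, does not fall between 23 October 2023 and 23 February 2024, so daylight saving is not in effect and Ulosa Canton is at UTC−11:30.
09:57 UTC − 11h30m = 22:27 local (rolling into the previous day, 28 February 2024).

22:27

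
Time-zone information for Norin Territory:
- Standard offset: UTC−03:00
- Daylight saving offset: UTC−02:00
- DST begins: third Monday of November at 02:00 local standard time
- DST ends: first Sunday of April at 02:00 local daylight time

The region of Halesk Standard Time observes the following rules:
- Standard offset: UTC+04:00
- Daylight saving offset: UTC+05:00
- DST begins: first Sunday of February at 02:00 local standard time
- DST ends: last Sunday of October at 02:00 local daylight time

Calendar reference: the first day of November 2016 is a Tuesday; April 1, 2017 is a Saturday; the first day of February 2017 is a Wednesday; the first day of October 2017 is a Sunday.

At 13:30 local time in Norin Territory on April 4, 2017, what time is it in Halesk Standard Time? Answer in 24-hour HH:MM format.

21:30

1 November 2016 is a Tuesday, so the first Monday is November 7 and the third is November 21.
1 April 2017 is a Saturday, so the first Sunday is April 2.
April 4, 2017 does not fall between 21 November 2016 and 2 April 2017, so daylight saving is not in effect and Norin Territory is at UTC−03:00.
13:30 Norin Territory + 3h = 16:30 UTC.
1 February 2017 is a Wednesday, so the first Sunday is February 5.
1 October 2017 is a Sunday, so Sundays fall on 1, 8, 15, 22, 29; the last is October 29.
At the standard offset (UTC+04:00), 16:30 UTC + 4h = 20:30 Halesk Standard Time standard time.
Daylight saving runs 5 February – 29 October; the standard-time date in Halesk Standard Time, April 4, 2017, is inside that window, so Halesk Standard Time is at UTC+05:00.
16:30 UTC + 5h = 21:30 Halesk Standard Time.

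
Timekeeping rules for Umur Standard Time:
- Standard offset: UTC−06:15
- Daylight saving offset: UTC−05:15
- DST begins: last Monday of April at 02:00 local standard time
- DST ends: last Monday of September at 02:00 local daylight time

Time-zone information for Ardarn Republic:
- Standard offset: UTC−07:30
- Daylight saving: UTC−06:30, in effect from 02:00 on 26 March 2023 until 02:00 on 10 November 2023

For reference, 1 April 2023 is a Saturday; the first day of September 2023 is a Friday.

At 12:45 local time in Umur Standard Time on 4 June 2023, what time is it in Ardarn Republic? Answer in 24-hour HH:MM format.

1 April 2023 is a Saturday, so Mondays fall on 3, 10, 17, 24; the last is April 24.
1 September 2023 is a Friday, so Mondays fall on 4, 11, 18, 25; the last is September 25.
4 June 2023 falls between 24 April and 25 September, so daylight saving is in effect and Umur Standard Time is at UTC−05:15.
12:45 Umur Standard Time + 5h15m = 18:00 UTC.
At the standard offset (UTC−07:30), 18:00 UTC − 7h30m = 10:30 Ardarn Republic standard time.
The standard-time date in Ardarn Republic, 4 June 2023, lies within the daylight-saving period (26 March – 10 November), so Ardarn Republic is on daylight time, UTC−06:30.
18:00 UTC − 6h30m = 11:30 Ardarn Republic.

11:30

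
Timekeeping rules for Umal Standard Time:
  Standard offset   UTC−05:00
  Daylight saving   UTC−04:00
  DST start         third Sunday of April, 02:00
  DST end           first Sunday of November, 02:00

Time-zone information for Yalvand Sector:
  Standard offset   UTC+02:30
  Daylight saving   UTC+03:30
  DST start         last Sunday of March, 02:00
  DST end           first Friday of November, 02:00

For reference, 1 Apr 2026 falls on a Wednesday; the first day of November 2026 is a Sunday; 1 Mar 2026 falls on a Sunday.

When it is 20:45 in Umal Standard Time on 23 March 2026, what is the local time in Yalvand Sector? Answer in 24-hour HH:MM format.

04:15

1 April 2026 is a Wednesday, so the first Sunday is April 5 and the third is April 19.
1 November 2026 is a Sunday, so the first Sunday is November 1.
Daylight saving runs 19 April – 1 November; 23 March 2026 is outside that window, so Umal Standard Time is on standard time at UTC−05:00.
20:45 Umal Standard Time + 5h = 01:45 UTC (rolling into the next day, 24 March 2026).
1 March 2026 is a Sunday, so Sundays fall on 1, 8, 15, 22, 29; the last is March 29.
1 November 2026 is a Sunday, so the first Friday is November 6.
At the standard offset (UTC+02:30), 01:45 UTC + 2h30m = 04:15 Yalvand Sector standard time.
Daylight saving runs 29 March – 6 November; the standard-time date in Yalvand Sector, 24 March 2026, is outside that window, so Yalvand Sector is on standard time at UTC+02:30.
01:45 UTC + 2h30m = 04:15 Yalvand Sector.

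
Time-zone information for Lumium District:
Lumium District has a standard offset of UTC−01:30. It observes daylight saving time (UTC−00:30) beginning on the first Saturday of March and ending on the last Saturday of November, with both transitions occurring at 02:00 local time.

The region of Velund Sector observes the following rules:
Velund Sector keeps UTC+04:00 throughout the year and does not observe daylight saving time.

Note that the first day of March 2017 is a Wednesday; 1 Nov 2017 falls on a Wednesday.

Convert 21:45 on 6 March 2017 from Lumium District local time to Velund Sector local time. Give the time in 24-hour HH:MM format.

1 March 2017 is a Wednesday, so the first Saturday is March 4.
1 November 2017 is a Wednesday, so Saturdays fall on 4, 11, 18, 25; the last is November 25.
6 March 2017 falls between 4 March and 25 November, so daylight saving is in effect and Lumium District is at UTC−00:30.
21:45 Lumium District + 0h30m = 22:15 UTC.
Velund Sector has no daylight saving, so its offset is UTC+04:00 year-round.
22:15 UTC + 4h = 02:15 Velund Sector (rolling into the next day, 7 March 2017).

02:15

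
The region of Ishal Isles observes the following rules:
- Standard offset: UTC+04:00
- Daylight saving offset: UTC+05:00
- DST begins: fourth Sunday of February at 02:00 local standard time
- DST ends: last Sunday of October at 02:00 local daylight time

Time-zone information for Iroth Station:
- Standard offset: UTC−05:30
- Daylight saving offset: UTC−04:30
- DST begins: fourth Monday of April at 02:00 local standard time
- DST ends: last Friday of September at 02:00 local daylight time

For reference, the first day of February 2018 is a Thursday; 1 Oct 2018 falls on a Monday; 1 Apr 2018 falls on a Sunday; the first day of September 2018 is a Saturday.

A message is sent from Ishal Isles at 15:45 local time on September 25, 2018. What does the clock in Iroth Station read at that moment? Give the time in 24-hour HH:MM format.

1 February 2018 is a Thursday, so the first Sunday is February 4 and the fourth is February 25.
1 October 2018 is a Monday, so Sundays fall on 7, 14, 21, 28; the last is October 28.
Daylight saving runs 25 February – 28 October; September 25, 2018 is inside that window, so Ishal Isles is at UTC+05:00.
15:45 Ishal Isles − 5h = 10:45 UTC.
1 April 2018 is a Sunday, so the first Monday is April 2 and the fourth is April 23.
1 September 2018 is a Saturday, so Fridays fall on 7, 14, 21, 28; the last is September 28.
At the standard offset (UTC−05:30), 10:45 UTC − 5h30m = 05:15 Iroth Station standard time.
The standard-time date in Iroth Station, September 25, 2018, falls between 23 April and 28 September, so daylight saving is in effect and Iroth Station is at UTC−04:30.
10:45 UTC − 4h30m = 06:15 Iroth Station.

06:15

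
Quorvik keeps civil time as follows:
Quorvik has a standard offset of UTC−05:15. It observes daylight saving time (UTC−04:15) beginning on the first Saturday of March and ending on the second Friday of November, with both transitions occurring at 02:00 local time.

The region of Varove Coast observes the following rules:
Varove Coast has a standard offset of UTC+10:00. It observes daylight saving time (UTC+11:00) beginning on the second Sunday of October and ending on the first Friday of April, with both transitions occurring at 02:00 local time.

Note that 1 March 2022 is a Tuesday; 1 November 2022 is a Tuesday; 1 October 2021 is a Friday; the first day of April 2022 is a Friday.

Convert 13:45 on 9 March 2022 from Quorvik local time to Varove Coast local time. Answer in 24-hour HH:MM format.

1 March 2022 is a Tuesday, so the first Saturday is March 5.
1 November 2022 is a Tuesday, so the first Friday is November 4 and the second is November 11.
9 March 2022 lies within the daylight-saving period (5 March – 11 November), so Quorvik is on daylight time, UTC−04:15.
13:45 Quorvik + 4h15m = 18:00 UTC.
1 October 2021 is a Friday, so the first Sunday is October 3 and the second is October 10.
1 April 2022 is a Friday, so the first Friday is April 1.
At the standard offset (UTC+10:00), 18:00 UTC + 10h = 04:00 Varove Coast standard time (rolling into the next day, 10 March 2022).
The standard-time date in Varove Coast, 10 March 2022, lies within the daylight-saving period (10 October 2021 – 1 April 2022), so Varove Coast is on daylight time, UTC+11:00.
18:00 UTC + 11h = 05:00 Varove Coast (rolling into the next day, 10 March 2022).

05:00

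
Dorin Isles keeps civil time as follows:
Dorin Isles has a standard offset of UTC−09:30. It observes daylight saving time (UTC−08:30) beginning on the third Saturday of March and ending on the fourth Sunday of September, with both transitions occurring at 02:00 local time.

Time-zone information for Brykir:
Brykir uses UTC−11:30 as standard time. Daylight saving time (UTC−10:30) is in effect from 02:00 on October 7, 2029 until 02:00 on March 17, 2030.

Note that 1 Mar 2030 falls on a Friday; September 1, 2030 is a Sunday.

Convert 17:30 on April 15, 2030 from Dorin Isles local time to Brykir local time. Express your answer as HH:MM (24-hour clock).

14:30

1 March 2030 is a Friday, so the first Saturday is March 2 and the third is March 16.
1 September 2030 is a Sunday, so the first Sunday is September 1 and the fourth is September 22.
Daylight saving runs 16 March – 22 September; April 15, 2030 is inside that window, so Dorin Isles is at UTC−08:30.
17:30 Dorin Isles + 8h30m = 02:00 UTC (rolling into the next day, 16 April 2030).
At the standard offset (UTC−11:30), 02:00 UTC − 11h30m = 14:30 Brykir standard time (rolling into the previous day, 15 April 2030).
The standard-time date in Brykir, April 15, 2030, does not fall between 7 October 2029 and 17 March 2030, so daylight saving is not in effect and Brykir is at UTC−11:30.
02:00 UTC − 11h30m = 14:30 Brykir (rolling into the previous day, 15 April 2030).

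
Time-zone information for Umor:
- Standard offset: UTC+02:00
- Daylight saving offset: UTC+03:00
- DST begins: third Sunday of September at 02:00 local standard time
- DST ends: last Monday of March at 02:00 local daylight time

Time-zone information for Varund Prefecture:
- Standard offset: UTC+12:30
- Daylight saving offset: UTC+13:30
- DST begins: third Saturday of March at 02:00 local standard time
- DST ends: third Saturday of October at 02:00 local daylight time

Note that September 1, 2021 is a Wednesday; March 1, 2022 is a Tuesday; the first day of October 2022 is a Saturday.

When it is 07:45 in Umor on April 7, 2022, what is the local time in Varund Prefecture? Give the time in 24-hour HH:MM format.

19:15

1 September 2021 is a Wednesday, so the first Sunday is September 5 and the third is September 19.
1 March 2022 is a Tuesday, so Mondays fall on 7, 14, 21, 28; the last is March 28.
Daylight saving runs 19 September 2021 – 28 March 2022; April 7, 2022 is outside that window, so Umor is on standard time at UTC+02:00.
07:45 Umor − 2h = 05:45 UTC.
1 March 2022 is a Tuesday, so the first Saturday is March 5 and the third is March 19.
1 October 2022 is a Saturday, so the first Saturday is October 1 and the third is October 15.
At the standard offset (UTC+12:30), 05:45 UTC + 12h30m = 18:15 Varund Prefecture standard time.
The standard-time date in Varund Prefecture, April 7, 2022, lies within the daylight-saving period (19 March – 15 October), so Varund Prefecture is on daylight time, UTC+13:30.
05:45 UTC + 13h30m = 19:15 Varund Prefecture.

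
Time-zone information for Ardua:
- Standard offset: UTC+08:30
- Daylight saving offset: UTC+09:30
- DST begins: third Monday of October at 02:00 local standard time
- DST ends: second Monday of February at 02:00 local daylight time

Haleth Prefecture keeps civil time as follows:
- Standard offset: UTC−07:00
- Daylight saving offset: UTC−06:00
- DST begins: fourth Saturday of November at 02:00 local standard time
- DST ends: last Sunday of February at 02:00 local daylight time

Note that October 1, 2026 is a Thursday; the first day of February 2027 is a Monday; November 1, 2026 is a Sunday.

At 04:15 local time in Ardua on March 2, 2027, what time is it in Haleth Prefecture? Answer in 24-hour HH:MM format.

1 October 2026 is a Thursday, so the first Monday is October 5 and the third is October 19.
1 February 2027 is a Monday, so the first Monday is February 1 and the second is February 8.
March 2, 2027 does not fall between 19 October 2026 and 8 February 2027, so daylight saving is not in effect and Ardua is at UTC+08:30.
04:15 Ardua − 8h30m = 19:45 UTC (rolling into the previous day, 1 March 2027).
1 November 2026 is a Sunday, so the first Saturday is November 7 and the fourth is November 28.
1 February 2027 is a Monday, so Sundays fall on 7, 14, 21, 28; the last is February 28.
At the standard offset (UTC−07:00), 19:45 UTC − 7h = 12:45 Haleth Prefecture standard time.
The standard-time date in Haleth Prefecture, March 1, 2027, is outside the daylight-saving period (28 November 2026 – 28 February 2027), so Haleth Prefecture is on standard time, UTC−07:00.
19:45 UTC − 7h = 12:45 Haleth Prefecture.

12:45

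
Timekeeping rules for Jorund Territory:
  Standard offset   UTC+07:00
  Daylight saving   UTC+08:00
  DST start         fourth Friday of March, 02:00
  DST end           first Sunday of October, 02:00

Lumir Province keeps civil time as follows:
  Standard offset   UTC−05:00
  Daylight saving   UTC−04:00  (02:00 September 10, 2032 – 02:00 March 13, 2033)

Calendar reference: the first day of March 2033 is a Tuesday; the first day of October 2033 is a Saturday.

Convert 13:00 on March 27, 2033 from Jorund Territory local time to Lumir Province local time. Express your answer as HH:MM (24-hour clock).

00:00

1 March 2033 is a Tuesday, so the first Friday is March 4 and the fourth is March 25.
1 October 2033 is a Saturday, so the first Sunday is October 2.
March 27, 2033 lies within the daylight-saving period (25 March – 2 October), so Jorund Territory is on daylight time, UTC+08:00.
13:00 Jorund Territory − 8h = 05:00 UTC.
At the standard offset (UTC−05:00), 05:00 UTC − 5h = 00:00 Lumir Province standard time.
The standard-time date in Lumir Province, March 27, 2033, is outside the daylight-saving period (10 September 2032 – 13 March 2033), so Lumir Province is on standard time, UTC−05:00.
05:00 UTC − 5h = 00:00 Lumir Province.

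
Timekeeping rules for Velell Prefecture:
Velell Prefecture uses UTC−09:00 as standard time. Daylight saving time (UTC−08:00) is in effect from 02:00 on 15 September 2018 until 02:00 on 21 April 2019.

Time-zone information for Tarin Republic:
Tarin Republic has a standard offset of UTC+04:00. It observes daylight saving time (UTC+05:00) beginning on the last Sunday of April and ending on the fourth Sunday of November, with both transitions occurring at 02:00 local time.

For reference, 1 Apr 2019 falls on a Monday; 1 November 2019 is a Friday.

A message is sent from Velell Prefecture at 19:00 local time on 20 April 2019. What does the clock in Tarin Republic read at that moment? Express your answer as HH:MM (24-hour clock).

07:00

20 April 2019 falls between 15 September 2018 and 21 April 2019, so daylight saving is in effect and Velell Prefecture is at UTC−08:00.
19:00 Velell Prefecture + 8h = 03:00 UTC (rolling into the next day, 21 April 2019).
1 April 2019 is a Monday, so Sundays fall on 7, 14, 21, 28; the last is April 28.
1 November 2019 is a Friday, so the first Sunday is November 3 and the fourth is November 24.
At the standard offset (UTC+04:00), 03:00 UTC + 4h = 07:00 Tarin Republic standard time.
The standard-time date in Tarin Republic, 21 April 2019, does not fall between 28 April and 24 November, so daylight saving is not in effect and Tarin Republic is at UTC+04:00.
03:00 UTC + 4h = 07:00 Tarin Republic.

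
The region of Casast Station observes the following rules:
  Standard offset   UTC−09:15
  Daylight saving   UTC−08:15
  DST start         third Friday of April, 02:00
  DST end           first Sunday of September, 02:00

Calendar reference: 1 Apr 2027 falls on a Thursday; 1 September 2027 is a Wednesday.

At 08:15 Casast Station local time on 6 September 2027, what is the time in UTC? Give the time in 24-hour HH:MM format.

17:30

1 April 2027 is a Thursday, so the first Friday is April 2 and the third is April 16.
1 September 2027 is a Wednesday, so the first Sunday is September 5.
6 September 2027 is outside the daylight-saving period (16 April – 5 September), so Casast Station is on standard time, UTC−09:15.
08:15 local + 9h15m = 17:30 UTC.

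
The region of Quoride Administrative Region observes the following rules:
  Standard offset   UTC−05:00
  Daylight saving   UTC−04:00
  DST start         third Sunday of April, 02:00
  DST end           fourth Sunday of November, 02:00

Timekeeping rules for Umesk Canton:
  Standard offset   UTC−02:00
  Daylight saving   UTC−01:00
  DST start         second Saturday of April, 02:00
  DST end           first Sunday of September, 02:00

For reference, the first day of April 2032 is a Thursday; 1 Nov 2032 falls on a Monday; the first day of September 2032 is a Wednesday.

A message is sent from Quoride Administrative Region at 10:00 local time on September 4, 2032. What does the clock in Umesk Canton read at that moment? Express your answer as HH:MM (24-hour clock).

13:00

1 April 2032 is a Thursday, so the first Sunday is April 4 and the third is April 18.
1 November 2032 is a Monday, so the first Sunday is November 7 and the fourth is November 28.
September 4, 2032 lies within the daylight-saving period (18 April – 28 November), so Quoride Administrative Region is on daylight time, UTC−04:00.
10:00 Quoride Administrative Region + 4h = 14:00 UTC.
1 April 2032 is a Thursday, so the first Saturday is April 3 and the second is April 10.
1 September 2032 is a Wednesday, so the first Sunday is September 5.
At the standard offset (UTC−02:00), 14:00 UTC − 2h = 12:00 Umesk Canton standard time.
Daylight saving runs 10 April – 5 September; the standard-time date in Umesk Canton, September 4, 2032, is inside that window, so Umesk Canton is at UTC−01:00.
14:00 UTC − 1h = 13:00 Umesk Canton.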